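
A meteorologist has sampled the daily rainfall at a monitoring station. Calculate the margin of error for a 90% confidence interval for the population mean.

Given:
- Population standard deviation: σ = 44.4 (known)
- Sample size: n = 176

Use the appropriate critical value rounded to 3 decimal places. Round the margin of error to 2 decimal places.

The population standard deviation σ is known, so use the z-interval margin of error formula.

For 90% confidence, z* = 1.645 (from standard normal table)

Margin of error formula for z-interval: E = z* × σ/√n

E = 1.645 × 44.4/√176
  = 1.645 × 3.346776
  = 5.5054

Rounded to 2 decimal places:

5.51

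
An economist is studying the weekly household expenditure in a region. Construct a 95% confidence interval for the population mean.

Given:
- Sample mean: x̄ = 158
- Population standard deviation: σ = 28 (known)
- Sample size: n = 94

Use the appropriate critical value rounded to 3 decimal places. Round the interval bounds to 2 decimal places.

The population standard deviation σ is known, so use a z-interval (standard normal critical value).

For 95% confidence, z* = 1.96 (from standard normal table)

Standard error: SE = σ/√n = 28/√94 = 2.887979

Margin of error: E = z* × SE = 1.96 × 2.887979 = 5.6604

Z-interval: x̄ ± E = 158 ± 5.6604 = (152.3396, 163.6604)

Rounded to 2 decimal places:

(152.34, 163.66)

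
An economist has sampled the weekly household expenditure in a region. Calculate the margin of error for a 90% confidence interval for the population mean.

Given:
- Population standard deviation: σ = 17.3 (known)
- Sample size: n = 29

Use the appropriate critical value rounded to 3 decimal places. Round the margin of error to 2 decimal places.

The population standard deviation σ is known, so use the z-interval margin of error formula.

For 90% confidence, z* = 1.645 (from standard normal table)

Margin of error formula for z-interval: E = z* × σ/√n

E = 1.645 × 17.3/√29
  = 1.645 × 3.212529
  = 5.2846

Rounded to 2 decimal places:

5.28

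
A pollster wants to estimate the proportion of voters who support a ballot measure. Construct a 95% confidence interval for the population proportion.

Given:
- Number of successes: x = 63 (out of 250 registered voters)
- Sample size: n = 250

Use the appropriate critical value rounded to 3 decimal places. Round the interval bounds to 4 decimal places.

Sample proportion: p̂ = 63/250 = 0.252000

Check conditions for normal approximation:
  np̂ = 63 ≥ 10 ✓
  n(1-p̂) = 187 ≥ 10 ✓

The sample is large enough, so use a z-interval (normal approximation) for the proportion.

For 95% confidence, z* = 1.96 (from standard normal table)

Standard error: SE = √(p̂(1-p̂)/n) = √(0.252000×0.748000/250) = 0.02745877

Margin of error: E = z* × SE = 1.96 × 0.02745877 = 0.053819

Z-interval: p̂ ± E = 0.252000 ± 0.053819 = (0.198181, 0.305819)

Rounded to 4 decimal places:

(0.1982, 0.3058)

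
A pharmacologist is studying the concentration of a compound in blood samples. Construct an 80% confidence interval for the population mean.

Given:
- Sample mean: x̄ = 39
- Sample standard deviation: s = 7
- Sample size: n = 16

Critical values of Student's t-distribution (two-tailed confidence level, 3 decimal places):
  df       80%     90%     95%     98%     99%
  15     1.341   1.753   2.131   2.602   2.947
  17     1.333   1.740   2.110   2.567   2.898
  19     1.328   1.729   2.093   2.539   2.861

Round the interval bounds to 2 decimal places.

The population standard deviation σ is unknown (only the sample standard deviation s is given), so use a t-interval with df = n - 1 = 16 - 1 = 15.

For 80% confidence with df = 15, t* = 1.341 (from t-table)

Standard error: SE = s/√n = 7/√16 = 1.750000

Margin of error: E = t* × SE = 1.341 × 1.750000 = 2.3468

T-interval: x̄ ± E = 39 ± 2.3468 = (36.6532, 41.3468)

Rounded to 2 decimal places:

(36.65, 41.35)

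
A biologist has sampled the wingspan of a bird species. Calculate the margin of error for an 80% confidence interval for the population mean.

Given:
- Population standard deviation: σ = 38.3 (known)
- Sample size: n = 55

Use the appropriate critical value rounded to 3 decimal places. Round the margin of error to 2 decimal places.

The population standard deviation σ is known, so use the z-interval margin of error formula.

For 80% confidence, z* = 1.282 (from standard normal table)

Margin of error formula for z-interval: E = z* × σ/√n

E = 1.282 × 38.3/√55
  = 1.282 × 5.164371
  = 6.6207

Rounded to 2 decimal places:

6.62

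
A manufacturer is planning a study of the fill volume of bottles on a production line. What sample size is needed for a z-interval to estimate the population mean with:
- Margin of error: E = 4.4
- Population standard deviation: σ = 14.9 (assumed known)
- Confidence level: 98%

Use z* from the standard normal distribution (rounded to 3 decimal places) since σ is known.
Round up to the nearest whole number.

Using z* since population σ is known (z-interval formula).

For 98% confidence, z* = 2.326 (from standard normal table)

Sample size formula for z-interval: n = (z*σ/E)²

n = (2.326 × 14.9 / 4.4)²
  = (7.876682)²
  = 62.0421

Round up to the nearest whole number: n = 63

63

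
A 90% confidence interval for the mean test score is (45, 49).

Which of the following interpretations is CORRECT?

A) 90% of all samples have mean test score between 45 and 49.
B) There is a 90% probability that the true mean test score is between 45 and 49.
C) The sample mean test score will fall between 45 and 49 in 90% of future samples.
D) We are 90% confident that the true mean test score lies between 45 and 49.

A confidence interval represents our confidence in the procedure, not a probability statement about the parameter.

Key concept: If we repeated this sampling process many times and computed a 90% CI each time, about 90% of those intervals would contain the true population parameter.

For this specific interval (45, 49):
- Midpoint (point estimate): 47
- Margin of error: 2

The correct interpretation is the one stating confidence that the true parameter lies in the interval — option D.

D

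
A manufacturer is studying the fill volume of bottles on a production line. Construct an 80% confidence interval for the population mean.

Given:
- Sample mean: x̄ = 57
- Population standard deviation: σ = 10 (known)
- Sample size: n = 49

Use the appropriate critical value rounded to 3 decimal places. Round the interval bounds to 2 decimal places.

The population standard deviation σ is known, so use a z-interval (standard normal critical value).

For 80% confidence, z* = 1.282 (from standard normal table)

Standard error: SE = σ/√n = 10/√49 = 1.428571

Margin of error: E = z* × SE = 1.282 × 1.428571 = 1.8314

Z-interval: x̄ ± E = 57 ± 1.8314 = (55.1686, 58.8314)

Rounded to 2 decimal places:

(55.17, 58.83)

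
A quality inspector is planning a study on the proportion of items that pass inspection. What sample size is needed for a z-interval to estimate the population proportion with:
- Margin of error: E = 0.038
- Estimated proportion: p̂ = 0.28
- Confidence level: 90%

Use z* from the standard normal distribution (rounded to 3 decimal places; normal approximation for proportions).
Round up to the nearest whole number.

Using z* for proportion z-interval (normal approximation).

For 90% confidence, z* = 1.645 (from standard normal table)

Sample size formula for proportion z-interval: n = z*²p̂(1-p̂)/E²

n = 1.645² × 0.28 × 0.72 / 0.038²
  = 2.706025 × 0.2016 / 0.001444
  = 377.7941

Round up to the nearest whole number: n = 378

378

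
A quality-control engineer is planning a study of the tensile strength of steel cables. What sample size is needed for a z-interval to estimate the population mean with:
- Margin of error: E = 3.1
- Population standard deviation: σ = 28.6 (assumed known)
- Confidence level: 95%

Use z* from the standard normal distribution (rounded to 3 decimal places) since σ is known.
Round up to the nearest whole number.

Using z* since population σ is known (z-interval formula).

For 95% confidence, z* = 1.96 (from standard normal table)

Sample size formula for z-interval: n = (z*σ/E)²

n = (1.96 × 28.6 / 3.1)²
  = (18.082581)²
  = 326.9797

Round up to the nearest whole number: n = 327

327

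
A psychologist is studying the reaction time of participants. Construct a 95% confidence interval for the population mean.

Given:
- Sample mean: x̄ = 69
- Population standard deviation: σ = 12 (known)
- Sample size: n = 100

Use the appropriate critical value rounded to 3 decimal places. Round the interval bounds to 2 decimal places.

The population standard deviation σ is known, so use a z-interval (standard normal critical value).

For 95% confidence, z* = 1.96 (from standard normal table)

Standard error: SE = σ/√n = 12/√100 = 1.200000

Margin of error: E = z* × SE = 1.96 × 1.200000 = 2.3520

Z-interval: x̄ ± E = 69 ± 2.3520 = (66.6480, 71.3520)

Rounded to 2 decimal places:

(66.65, 71.35)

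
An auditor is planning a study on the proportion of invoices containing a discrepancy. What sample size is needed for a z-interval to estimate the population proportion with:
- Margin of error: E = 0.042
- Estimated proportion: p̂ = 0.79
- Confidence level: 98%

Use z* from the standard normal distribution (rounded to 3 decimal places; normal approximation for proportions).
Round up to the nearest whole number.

Using z* for proportion z-interval (normal approximation).

For 98% confidence, z* = 2.326 (from standard normal table)

Sample size formula for proportion z-interval: n = z*²p̂(1-p̂)/E²

n = 2.326² × 0.79 × 0.21 / 0.042²
  = 5.410276 × 0.1659 / 0.001764
  = 508.8236

Round up to the nearest whole number: n = 509

509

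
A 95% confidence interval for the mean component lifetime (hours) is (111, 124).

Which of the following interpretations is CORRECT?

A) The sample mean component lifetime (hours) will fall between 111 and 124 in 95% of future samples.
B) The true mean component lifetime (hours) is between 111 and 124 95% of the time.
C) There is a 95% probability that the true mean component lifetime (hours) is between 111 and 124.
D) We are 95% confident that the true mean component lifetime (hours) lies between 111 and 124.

A confidence interval represents our confidence in the procedure, not a probability statement about the parameter.

Key concept: If we repeated this sampling process many times and computed a 95% CI each time, about 95% of those intervals would contain the true population parameter.

For this specific interval (111, 124):
- Midpoint (point estimate): 117.5
- Margin of error: 6.5

The correct interpretation is the one stating confidence that the true parameter lies in the interval — option D.

D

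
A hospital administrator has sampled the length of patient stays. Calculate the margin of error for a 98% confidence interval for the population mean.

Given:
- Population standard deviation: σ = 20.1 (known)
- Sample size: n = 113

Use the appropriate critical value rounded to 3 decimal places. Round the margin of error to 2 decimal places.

The population standard deviation σ is known, so use the z-interval margin of error formula.

For 98% confidence, z* = 2.326 (from standard normal table)

Margin of error formula for z-interval: E = z* × σ/√n

E = 2.326 × 20.1/√113
  = 2.326 × 1.890849
  = 4.3981

Rounded to 2 decimal places:

4.40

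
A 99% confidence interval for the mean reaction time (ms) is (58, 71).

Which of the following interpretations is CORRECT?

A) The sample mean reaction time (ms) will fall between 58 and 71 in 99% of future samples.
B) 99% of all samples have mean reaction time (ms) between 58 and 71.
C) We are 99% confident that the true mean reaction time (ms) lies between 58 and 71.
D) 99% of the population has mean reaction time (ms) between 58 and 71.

A confidence interval represents our confidence in the procedure, not a probability statement about the parameter.

Key concept: If we repeated this sampling process many times and computed a 99% CI each time, about 99% of those intervals would contain the true population parameter.

For this specific interval (58, 71):
- Midpoint (point estimate): 64.5
- Margin of error: 6.5

The correct interpretation is the one stating confidence that the true parameter lies in the interval — option C.

C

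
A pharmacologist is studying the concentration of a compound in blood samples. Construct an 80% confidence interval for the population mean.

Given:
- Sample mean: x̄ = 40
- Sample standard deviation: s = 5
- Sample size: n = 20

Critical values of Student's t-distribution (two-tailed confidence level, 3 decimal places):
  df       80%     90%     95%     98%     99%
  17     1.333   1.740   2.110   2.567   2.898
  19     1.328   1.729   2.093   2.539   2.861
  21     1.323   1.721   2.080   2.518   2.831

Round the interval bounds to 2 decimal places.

The population standard deviation σ is unknown (only the sample standard deviation s is given), so use a t-interval with df = n - 1 = 20 - 1 = 19.

For 80% confidence with df = 19, t* = 1.328 (from t-table)

Standard error: SE = s/√n = 5/√20 = 1.118034

Margin of error: E = t* × SE = 1.328 × 1.118034 = 1.4847

T-interval: x̄ ± E = 40 ± 1.4847 = (38.5153, 41.4847)

Rounded to 2 decimal places:

(38.52, 41.48)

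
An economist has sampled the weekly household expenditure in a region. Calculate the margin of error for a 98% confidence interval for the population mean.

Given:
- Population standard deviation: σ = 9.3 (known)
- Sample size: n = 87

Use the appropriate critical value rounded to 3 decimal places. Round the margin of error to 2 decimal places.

The population standard deviation σ is known, so use the z-interval margin of error formula.

For 98% confidence, z* = 2.326 (from standard normal table)

Margin of error formula for z-interval: E = z* × σ/√n

E = 2.326 × 9.3/√87
  = 2.326 × 0.997065
  = 2.3192

Rounded to 2 decimal places:

2.32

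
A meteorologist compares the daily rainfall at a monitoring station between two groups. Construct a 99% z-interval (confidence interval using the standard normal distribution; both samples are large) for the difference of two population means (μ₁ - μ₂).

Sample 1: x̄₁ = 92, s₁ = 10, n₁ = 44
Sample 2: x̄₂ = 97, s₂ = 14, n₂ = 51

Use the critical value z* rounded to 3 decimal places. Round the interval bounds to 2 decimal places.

Both samples are large (n₁ = 44 ≥ 30, n₂ = 51 ≥ 30), so a z-interval for the difference of means applies.

Point estimate: x̄₁ - x̄₂ = 92 - 97 = -5

Standard error: SE = √(s₁²/n₁ + s₂²/n₂)
= √(10²/44 + 14²/51)
= √(2.272727 + 3.843137)
= 2.473027

For 99% confidence, z* = 2.576 (from standard normal table)
Margin of error: E = z* × SE = 2.576 × 2.473027 = 6.3705

Z-interval: (x̄₁ - x̄₂) ± E = -5 ± 6.3705 = (-11.3705, 1.3705)

Rounded to 2 decimal places:

(-11.37, 1.37)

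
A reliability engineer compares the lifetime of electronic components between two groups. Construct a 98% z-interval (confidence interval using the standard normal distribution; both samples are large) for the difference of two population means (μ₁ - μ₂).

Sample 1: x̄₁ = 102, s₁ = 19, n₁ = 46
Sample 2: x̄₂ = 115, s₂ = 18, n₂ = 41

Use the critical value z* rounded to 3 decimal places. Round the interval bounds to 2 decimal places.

Both samples are large (n₁ = 46 ≥ 30, n₂ = 41 ≥ 30), so a z-interval for the difference of means applies.

Point estimate: x̄₁ - x̄₂ = 102 - 115 = -13

Standard error: SE = √(s₁²/n₁ + s₂²/n₂)
= √(19²/46 + 18²/41)
= √(7.847826 + 7.902439)
= 3.968660

For 98% confidence, z* = 2.326 (from standard normal table)
Margin of error: E = z* × SE = 2.326 × 3.968660 = 9.2311

Z-interval: (x̄₁ - x̄₂) ± E = -13 ± 9.2311 = (-22.2311, -3.7689)

Rounded to 2 decimal places:

(-22.23, -3.77)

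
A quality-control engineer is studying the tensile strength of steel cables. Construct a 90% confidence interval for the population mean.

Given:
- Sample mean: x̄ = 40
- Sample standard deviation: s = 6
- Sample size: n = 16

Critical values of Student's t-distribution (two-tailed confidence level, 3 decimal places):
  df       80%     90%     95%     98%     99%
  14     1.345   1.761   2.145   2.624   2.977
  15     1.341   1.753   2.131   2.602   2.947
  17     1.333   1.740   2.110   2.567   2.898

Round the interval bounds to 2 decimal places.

The population standard deviation σ is unknown (only the sample standard deviation s is given), so use a t-interval with df = n - 1 = 16 - 1 = 15.

For 90% confidence with df = 15, t* = 1.753 (from t-table)

Standard error: SE = s/√n = 6/√16 = 1.500000

Margin of error: E = t* × SE = 1.753 × 1.500000 = 2.6295

T-interval: x̄ ± E = 40 ± 2.6295 = (37.3705, 42.6295)

Rounded to 2 decimal places:

(37.37, 42.63)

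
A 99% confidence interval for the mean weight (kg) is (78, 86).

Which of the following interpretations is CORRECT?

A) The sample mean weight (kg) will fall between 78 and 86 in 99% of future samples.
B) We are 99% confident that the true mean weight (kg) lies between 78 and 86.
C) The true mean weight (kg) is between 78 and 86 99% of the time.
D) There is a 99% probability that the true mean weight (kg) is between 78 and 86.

A confidence interval represents our confidence in the procedure, not a probability statement about the parameter.

Key concept: If we repeated this sampling process many times and computed a 99% CI each time, about 99% of those intervals would contain the true population parameter.

For this specific interval (78, 86):
- Midpoint (point estimate): 82
- Margin of error: 4

The correct interpretation is the one stating confidence that the true parameter lies in the interval — option B.

B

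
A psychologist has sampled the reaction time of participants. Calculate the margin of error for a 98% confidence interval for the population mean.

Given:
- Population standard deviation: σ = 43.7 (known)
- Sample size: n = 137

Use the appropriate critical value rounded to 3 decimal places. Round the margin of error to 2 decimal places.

The population standard deviation σ is known, so use the z-interval margin of error formula.

For 98% confidence, z* = 2.326 (from standard normal table)

Margin of error formula for z-interval: E = z* × σ/√n

E = 2.326 × 43.7/√137
  = 2.326 × 3.733543
  = 8.6842

Rounded to 2 decimal places:

8.68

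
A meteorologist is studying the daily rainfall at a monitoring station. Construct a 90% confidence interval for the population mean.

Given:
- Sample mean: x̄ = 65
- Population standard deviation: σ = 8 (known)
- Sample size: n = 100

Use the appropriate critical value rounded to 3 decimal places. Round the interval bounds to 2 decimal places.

The population standard deviation σ is known, so use a z-interval (standard normal critical value).

For 90% confidence, z* = 1.645 (from standard normal table)

Standard error: SE = σ/√n = 8/√100 = 0.800000

Margin of error: E = z* × SE = 1.645 × 0.800000 = 1.3160

Z-interval: x̄ ± E = 65 ± 1.3160 = (63.6840, 66.3160)

Rounded to 2 decimal places:

(63.68, 66.32)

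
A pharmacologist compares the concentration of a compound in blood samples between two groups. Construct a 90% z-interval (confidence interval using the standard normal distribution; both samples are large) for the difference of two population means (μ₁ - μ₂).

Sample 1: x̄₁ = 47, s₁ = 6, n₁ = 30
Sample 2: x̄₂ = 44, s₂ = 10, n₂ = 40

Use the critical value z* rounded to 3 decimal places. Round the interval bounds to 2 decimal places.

Both samples are large (n₁ = 30 ≥ 30, n₂ = 40 ≥ 30), so a z-interval for the difference of means applies.

Point estimate: x̄₁ - x̄₂ = 47 - 44 = 3

Standard error: SE = √(s₁²/n₁ + s₂²/n₂)
= √(6²/30 + 10²/40)
= √(1.200000 + 2.500000)
= 1.923538

For 90% confidence, z* = 1.645 (from standard normal table)
Margin of error: E = z* × SE = 1.645 × 1.923538 = 3.1642

Z-interval: (x̄₁ - x̄₂) ± E = 3 ± 3.1642 = (-0.1642, 6.1642)

Rounded to 2 decimal places:

(-0.16, 6.16)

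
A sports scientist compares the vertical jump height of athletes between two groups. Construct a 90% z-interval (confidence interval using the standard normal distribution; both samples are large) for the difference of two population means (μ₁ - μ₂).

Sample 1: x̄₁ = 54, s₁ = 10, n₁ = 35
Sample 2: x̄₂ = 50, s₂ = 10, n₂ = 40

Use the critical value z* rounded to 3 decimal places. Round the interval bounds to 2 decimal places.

Both samples are large (n₁ = 35 ≥ 30, n₂ = 40 ≥ 30), so a z-interval for the difference of means applies.

Point estimate: x̄₁ - x̄₂ = 54 - 50 = 4

Standard error: SE = √(s₁²/n₁ + s₂²/n₂)
= √(10²/35 + 10²/40)
= √(2.857143 + 2.500000)
= 2.314550

For 90% confidence, z* = 1.645 (from standard normal table)
Margin of error: E = z* × SE = 1.645 × 2.314550 = 3.8074

Z-interval: (x̄₁ - x̄₂) ± E = 4 ± 3.8074 = (0.1926, 7.8074)

Rounded to 2 decimal places:

(0.19, 7.81)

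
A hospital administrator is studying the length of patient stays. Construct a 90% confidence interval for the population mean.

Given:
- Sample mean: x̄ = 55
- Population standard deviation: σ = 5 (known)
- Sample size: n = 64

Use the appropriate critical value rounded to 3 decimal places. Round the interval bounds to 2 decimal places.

The population standard deviation σ is known, so use a z-interval (standard normal critical value).

For 90% confidence, z* = 1.645 (from standard normal table)

Standard error: SE = σ/√n = 5/√64 = 0.625000

Margin of error: E = z* × SE = 1.645 × 0.625000 = 1.0281

Z-interval: x̄ ± E = 55 ± 1.0281 = (53.9719, 56.0281)

Rounded to 2 decimal places:

(53.97, 56.03)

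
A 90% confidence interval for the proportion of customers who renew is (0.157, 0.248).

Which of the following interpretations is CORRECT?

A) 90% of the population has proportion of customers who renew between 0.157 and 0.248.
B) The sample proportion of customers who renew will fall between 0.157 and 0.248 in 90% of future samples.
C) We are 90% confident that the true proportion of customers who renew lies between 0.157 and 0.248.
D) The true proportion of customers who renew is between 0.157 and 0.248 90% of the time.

A confidence interval represents our confidence in the procedure, not a probability statement about the parameter.

Key concept: If we repeated this sampling process many times and computed a 90% CI each time, about 90% of those intervals would contain the true population parameter.

For this specific interval (0.157, 0.248):
- Midpoint (point estimate): 0.2025
- Margin of error: 0.0455

The correct interpretation is the one stating confidence that the true parameter lies in the interval — option C.

C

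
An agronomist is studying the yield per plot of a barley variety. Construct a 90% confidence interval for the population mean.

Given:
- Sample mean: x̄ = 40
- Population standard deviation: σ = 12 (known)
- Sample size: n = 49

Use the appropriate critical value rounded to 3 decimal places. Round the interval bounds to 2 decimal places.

The population standard deviation σ is known, so use a z-interval (standard normal critical value).

For 90% confidence, z* = 1.645 (from standard normal table)

Standard error: SE = σ/√n = 12/√49 = 1.714286

Margin of error: E = z* × SE = 1.645 × 1.714286 = 2.8200

Z-interval: x̄ ± E = 40 ± 2.8200 = (37.1800, 42.8200)

Rounded to 2 decimal places:

(37.18, 42.82)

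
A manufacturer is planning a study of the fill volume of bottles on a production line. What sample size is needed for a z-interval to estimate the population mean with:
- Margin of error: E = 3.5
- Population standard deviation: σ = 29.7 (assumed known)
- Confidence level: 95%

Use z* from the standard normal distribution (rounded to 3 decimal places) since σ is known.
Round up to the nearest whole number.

Using z* since population σ is known (z-interval formula).

For 95% confidence, z* = 1.96 (from standard normal table)

Sample size formula for z-interval: n = (z*σ/E)²

n = (1.96 × 29.7 / 3.5)²
  = (16.632000)²
  = 276.6234

Round up to the nearest whole number: n = 277

277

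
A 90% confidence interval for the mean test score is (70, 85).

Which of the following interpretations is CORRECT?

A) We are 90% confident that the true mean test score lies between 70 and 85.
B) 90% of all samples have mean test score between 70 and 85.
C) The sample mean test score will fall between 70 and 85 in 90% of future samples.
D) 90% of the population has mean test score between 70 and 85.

A confidence interval represents our confidence in the procedure, not a probability statement about the parameter.

Key concept: If we repeated this sampling process many times and computed a 90% CI each time, about 90% of those intervals would contain the true population parameter.

For this specific interval (70, 85):
- Midpoint (point estimate): 77.5
- Margin of error: 7.5

The correct interpretation is the one stating confidence that the true parameter lies in the interval — option A.

A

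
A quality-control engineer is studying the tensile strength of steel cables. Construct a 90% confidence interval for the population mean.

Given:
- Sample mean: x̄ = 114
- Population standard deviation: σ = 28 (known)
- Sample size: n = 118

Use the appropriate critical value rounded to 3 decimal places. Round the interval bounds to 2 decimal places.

The population standard deviation σ is known, so use a z-interval (standard normal critical value).

For 90% confidence, z* = 1.645 (from standard normal table)

Standard error: SE = σ/√n = 28/√118 = 2.577609

Margin of error: E = z* × SE = 1.645 × 2.577609 = 4.2402

Z-interval: x̄ ± E = 114 ± 4.2402 = (109.7598, 118.2402)

Rounded to 2 decimal places:

(109.76, 118.24)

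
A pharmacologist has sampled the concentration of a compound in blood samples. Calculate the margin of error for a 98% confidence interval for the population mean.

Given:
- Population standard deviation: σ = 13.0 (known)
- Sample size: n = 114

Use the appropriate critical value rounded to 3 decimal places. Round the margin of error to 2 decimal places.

The population standard deviation σ is known, so use the z-interval margin of error formula.

For 98% confidence, z* = 2.326 (from standard normal table)

Margin of error formula for z-interval: E = z* × σ/√n

E = 2.326 × 13.0/√114
  = 2.326 × 1.217562
  = 2.8320

Rounded to 2 decimal places:

2.83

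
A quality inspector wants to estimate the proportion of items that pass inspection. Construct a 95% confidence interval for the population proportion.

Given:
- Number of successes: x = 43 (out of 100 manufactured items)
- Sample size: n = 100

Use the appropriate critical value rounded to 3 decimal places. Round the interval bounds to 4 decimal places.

Sample proportion: p̂ = 43/100 = 0.430000

Check conditions for normal approximation:
  np̂ = 43 ≥ 10 ✓
  n(1-p̂) = 57 ≥ 10 ✓

The sample is large enough, so use a z-interval (normal approximation) for the proportion.

For 95% confidence, z* = 1.96 (from standard normal table)

Standard error: SE = √(p̂(1-p̂)/n) = √(0.430000×0.570000/100) = 0.04950758

Margin of error: E = z* × SE = 1.96 × 0.04950758 = 0.097035

Z-interval: p̂ ± E = 0.430000 ± 0.097035 = (0.332965, 0.527035)

Rounded to 4 decimal places:

(0.3330, 0.5270)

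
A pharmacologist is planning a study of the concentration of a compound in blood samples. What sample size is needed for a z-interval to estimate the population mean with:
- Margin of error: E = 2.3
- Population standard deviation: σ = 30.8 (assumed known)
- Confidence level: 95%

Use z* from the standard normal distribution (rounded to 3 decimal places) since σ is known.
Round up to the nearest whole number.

Using z* since population σ is known (z-interval formula).

For 95% confidence, z* = 1.96 (from standard normal table)

Sample size formula for z-interval: n = (z*σ/E)²

n = (1.96 × 30.8 / 2.3)²
  = (26.246957)²
  = 688.9027

Round up to the nearest whole number: n = 689

689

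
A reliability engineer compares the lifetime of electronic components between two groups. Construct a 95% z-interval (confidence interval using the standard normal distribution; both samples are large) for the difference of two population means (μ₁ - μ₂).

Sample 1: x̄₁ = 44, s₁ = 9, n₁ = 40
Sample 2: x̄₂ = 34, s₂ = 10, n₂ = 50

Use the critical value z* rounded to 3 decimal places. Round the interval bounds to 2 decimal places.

Both samples are large (n₁ = 40 ≥ 30, n₂ = 50 ≥ 30), so a z-interval for the difference of means applies.

Point estimate: x̄₁ - x̄₂ = 44 - 34 = 10

Standard error: SE = √(s₁²/n₁ + s₂²/n₂)
= √(9²/40 + 10²/50)
= √(2.025000 + 2.000000)
= 2.006240

For 95% confidence, z* = 1.96 (from standard normal table)
Margin of error: E = z* × SE = 1.96 × 2.006240 = 3.9322

Z-interval: (x̄₁ - x̄₂) ± E = 10 ± 3.9322 = (6.0678, 13.9322)

Rounded to 2 decimal places:

(6.07, 13.93)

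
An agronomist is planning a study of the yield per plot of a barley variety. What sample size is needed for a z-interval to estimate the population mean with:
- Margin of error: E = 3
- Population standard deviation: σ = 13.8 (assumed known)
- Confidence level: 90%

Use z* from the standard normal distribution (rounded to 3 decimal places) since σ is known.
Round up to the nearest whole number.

Using z* since population σ is known (z-interval formula).

For 90% confidence, z* = 1.645 (from standard normal table)

Sample size formula for z-interval: n = (z*σ/E)²

n = (1.645 × 13.8 / 3)²
  = (7.567000)²
  = 57.2595

Round up to the nearest whole number: n = 58

58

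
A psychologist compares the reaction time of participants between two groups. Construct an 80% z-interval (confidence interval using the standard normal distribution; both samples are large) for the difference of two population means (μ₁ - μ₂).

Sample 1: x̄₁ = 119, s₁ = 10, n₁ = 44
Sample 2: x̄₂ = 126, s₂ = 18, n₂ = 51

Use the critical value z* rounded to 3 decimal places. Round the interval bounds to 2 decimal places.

Both samples are large (n₁ = 44 ≥ 30, n₂ = 51 ≥ 30), so a z-interval for the difference of means applies.

Point estimate: x̄₁ - x̄₂ = 119 - 126 = -7

Standard error: SE = √(s₁²/n₁ + s₂²/n₂)
= √(10²/44 + 18²/51)
= √(2.272727 + 6.352941)
= 2.936949

For 80% confidence, z* = 1.282 (from standard normal table)
Margin of error: E = z* × SE = 1.282 × 2.936949 = 3.7652

Z-interval: (x̄₁ - x̄₂) ± E = -7 ± 3.7652 = (-10.7652, -3.2348)

Rounded to 2 decimal places:

(-10.77, -3.23)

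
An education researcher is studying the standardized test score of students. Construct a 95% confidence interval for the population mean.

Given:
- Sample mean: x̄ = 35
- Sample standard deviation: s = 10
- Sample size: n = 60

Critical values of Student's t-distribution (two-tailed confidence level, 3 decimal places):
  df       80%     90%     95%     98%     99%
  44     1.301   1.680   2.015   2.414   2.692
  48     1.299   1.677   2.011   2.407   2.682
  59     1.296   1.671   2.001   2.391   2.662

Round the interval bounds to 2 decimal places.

The population standard deviation σ is unknown (only the sample standard deviation s is given), so use a t-interval with df = n - 1 = 60 - 1 = 59.

For 95% confidence with df = 59, t* = 2.001 (from t-table)

Standard error: SE = s/√n = 10/√60 = 1.290994

Margin of error: E = t* × SE = 2.001 × 1.290994 = 2.5833

T-interval: x̄ ± E = 35 ± 2.5833 = (32.4167, 37.5833)

Rounded to 2 decimal places:

(32.42, 37.58)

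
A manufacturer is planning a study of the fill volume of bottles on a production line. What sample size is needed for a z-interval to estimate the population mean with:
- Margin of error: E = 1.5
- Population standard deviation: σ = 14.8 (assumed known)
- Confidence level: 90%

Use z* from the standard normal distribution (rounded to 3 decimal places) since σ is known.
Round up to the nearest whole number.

Using z* since population σ is known (z-interval formula).

For 90% confidence, z* = 1.645 (from standard normal table)

Sample size formula for z-interval: n = (z*σ/E)²

n = (1.645 × 14.8 / 1.5)²
  = (16.230667)²
  = 263.4345

Round up to the nearest whole number: n = 264

264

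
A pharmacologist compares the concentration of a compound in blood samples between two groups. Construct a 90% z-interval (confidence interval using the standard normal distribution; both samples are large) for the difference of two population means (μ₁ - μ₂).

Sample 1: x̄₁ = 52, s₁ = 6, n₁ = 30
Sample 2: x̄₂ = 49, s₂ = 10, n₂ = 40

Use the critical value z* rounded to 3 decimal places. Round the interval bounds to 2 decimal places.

Both samples are large (n₁ = 30 ≥ 30, n₂ = 40 ≥ 30), so a z-interval for the difference of means applies.

Point estimate: x̄₁ - x̄₂ = 52 - 49 = 3

Standard error: SE = √(s₁²/n₁ + s₂²/n₂)
= √(6²/30 + 10²/40)
= √(1.200000 + 2.500000)
= 1.923538

For 90% confidence, z* = 1.645 (from standard normal table)
Margin of error: E = z* × SE = 1.645 × 1.923538 = 3.1642

Z-interval: (x̄₁ - x̄₂) ± E = 3 ± 3.1642 = (-0.1642, 6.1642)

Rounded to 2 decimal places:

(-0.16, 6.16)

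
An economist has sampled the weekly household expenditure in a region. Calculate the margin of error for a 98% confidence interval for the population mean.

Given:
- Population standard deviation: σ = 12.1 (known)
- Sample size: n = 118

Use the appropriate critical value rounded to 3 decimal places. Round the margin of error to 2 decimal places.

The population standard deviation σ is known, so use the z-interval margin of error formula.

For 98% confidence, z* = 2.326 (from standard normal table)

Margin of error formula for z-interval: E = z* × σ/√n

E = 2.326 × 12.1/√118
  = 2.326 × 1.113895
  = 2.5909

Rounded to 2 decimal places:

2.59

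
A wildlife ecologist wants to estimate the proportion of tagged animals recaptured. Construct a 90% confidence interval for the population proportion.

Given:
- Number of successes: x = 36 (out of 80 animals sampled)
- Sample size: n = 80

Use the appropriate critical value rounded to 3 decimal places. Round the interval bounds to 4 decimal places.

Sample proportion: p̂ = 36/80 = 0.450000

Check conditions for normal approximation:
  np̂ = 36 ≥ 10 ✓
  n(1-p̂) = 44 ≥ 10 ✓

The sample is large enough, so use a z-interval (normal approximation) for the proportion.

For 90% confidence, z* = 1.645 (from standard normal table)

Standard error: SE = √(p̂(1-p̂)/n) = √(0.450000×0.550000/80) = 0.05562149

Margin of error: E = z* × SE = 1.645 × 0.05562149 = 0.091497

Z-interval: p̂ ± E = 0.450000 ± 0.091497 = (0.358503, 0.541497)

Rounded to 4 decimal places:

(0.3585, 0.5415)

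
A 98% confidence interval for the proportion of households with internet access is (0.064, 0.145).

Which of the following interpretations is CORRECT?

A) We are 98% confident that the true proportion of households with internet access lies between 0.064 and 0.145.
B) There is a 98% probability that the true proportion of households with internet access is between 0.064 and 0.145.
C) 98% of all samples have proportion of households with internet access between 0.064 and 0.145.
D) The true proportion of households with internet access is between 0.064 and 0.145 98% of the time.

A confidence interval represents our confidence in the procedure, not a probability statement about the parameter.

Key concept: If we repeated this sampling process many times and computed a 98% CI each time, about 98% of those intervals would contain the true population parameter.

For this specific interval (0.064, 0.145):
- Midpoint (point estimate): 0.1045
- Margin of error: 0.0405

The correct interpretation is the one stating confidence that the true parameter lies in the interval — option A.

A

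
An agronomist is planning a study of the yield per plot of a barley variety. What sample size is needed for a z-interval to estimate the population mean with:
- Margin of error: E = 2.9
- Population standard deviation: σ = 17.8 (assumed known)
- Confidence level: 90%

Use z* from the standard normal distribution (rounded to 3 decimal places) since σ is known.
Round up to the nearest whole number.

Using z* since population σ is known (z-interval formula).

For 90% confidence, z* = 1.645 (from standard normal table)

Sample size formula for z-interval: n = (z*σ/E)²

n = (1.645 × 17.8 / 2.9)²
  = (10.096897)²
  = 101.9473

Round up to the nearest whole number: n = 102

102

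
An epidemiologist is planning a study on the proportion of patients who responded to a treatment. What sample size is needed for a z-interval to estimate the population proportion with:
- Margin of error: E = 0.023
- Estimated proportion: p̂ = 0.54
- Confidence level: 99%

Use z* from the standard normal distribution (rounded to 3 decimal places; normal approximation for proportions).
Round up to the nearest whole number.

Using z* for proportion z-interval (normal approximation).

For 99% confidence, z* = 2.576 (from standard normal table)

Sample size formula for proportion z-interval: n = z*²p̂(1-p̂)/E²

n = 2.576² × 0.54 × 0.46 / 0.023²
  = 6.635776 × 0.2484 / 0.000529
  = 3115.9296

Round up to the nearest whole number: n = 3116

3116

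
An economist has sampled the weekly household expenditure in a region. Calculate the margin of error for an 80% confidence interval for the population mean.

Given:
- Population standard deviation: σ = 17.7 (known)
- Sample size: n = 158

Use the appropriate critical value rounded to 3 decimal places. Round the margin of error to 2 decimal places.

The population standard deviation σ is known, so use the z-interval margin of error formula.

For 80% confidence, z* = 1.282 (from standard normal table)

Margin of error formula for z-interval: E = z* × σ/√n

E = 1.282 × 17.7/√158
  = 1.282 × 1.408136
  = 1.8052

Rounded to 2 decimal places:

1.81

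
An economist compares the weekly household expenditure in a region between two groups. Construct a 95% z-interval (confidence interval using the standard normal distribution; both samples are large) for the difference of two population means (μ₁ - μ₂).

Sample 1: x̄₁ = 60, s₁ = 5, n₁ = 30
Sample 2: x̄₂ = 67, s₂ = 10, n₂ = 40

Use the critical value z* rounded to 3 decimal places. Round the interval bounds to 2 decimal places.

Both samples are large (n₁ = 30 ≥ 30, n₂ = 40 ≥ 30), so a z-interval for the difference of means applies.

Point estimate: x̄₁ - x̄₂ = 60 - 67 = -7

Standard error: SE = √(s₁²/n₁ + s₂²/n₂)
= √(5²/30 + 10²/40)
= √(0.833333 + 2.500000)
= 1.825742

For 95% confidence, z* = 1.96 (from standard normal table)
Margin of error: E = z* × SE = 1.96 × 1.825742 = 3.5785

Z-interval: (x̄₁ - x̄₂) ± E = -7 ± 3.5785 = (-10.5785, -3.4215)

Rounded to 2 decimal places:

(-10.58, -3.42)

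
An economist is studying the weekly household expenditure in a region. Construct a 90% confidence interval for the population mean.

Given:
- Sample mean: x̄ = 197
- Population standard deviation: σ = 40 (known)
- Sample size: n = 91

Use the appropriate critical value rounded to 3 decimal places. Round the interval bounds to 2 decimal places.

The population standard deviation σ is known, so use a z-interval (standard normal critical value).

For 90% confidence, z* = 1.645 (from standard normal table)

Standard error: SE = σ/√n = 40/√91 = 4.193139

Margin of error: E = z* × SE = 1.645 × 4.193139 = 6.8977

Z-interval: x̄ ± E = 197 ± 6.8977 = (190.1023, 203.8977)

Rounded to 2 decimal places:

(190.10, 203.90)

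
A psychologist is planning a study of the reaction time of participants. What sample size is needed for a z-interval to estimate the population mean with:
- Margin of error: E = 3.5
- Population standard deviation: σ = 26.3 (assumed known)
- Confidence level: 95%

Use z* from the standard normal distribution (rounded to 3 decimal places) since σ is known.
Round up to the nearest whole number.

Using z* since population σ is known (z-interval formula).

For 95% confidence, z* = 1.96 (from standard normal table)

Sample size formula for z-interval: n = (z*σ/E)²

n = (1.96 × 26.3 / 3.5)²
  = (14.728000)²
  = 216.9140

Round up to the nearest whole number: n = 217

217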